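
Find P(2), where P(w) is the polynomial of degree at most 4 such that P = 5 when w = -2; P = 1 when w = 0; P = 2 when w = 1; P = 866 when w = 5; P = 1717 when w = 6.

29

Evaluate each Lagrange basis at w = 2:
L_0(2) = (2)·(1)·(-3)·(-4)/[(-2)·(-3)·(-7)·(-8)] = 1/14
L_1(2) = (4)·(1)·(-3)·(-4)/[(2)·(-1)·(-5)·(-6)] = -4/5
L_2(2) = (4)·(2)·(-3)·(-4)/[(3)·(1)·(-4)·(-5)] = 8/5
L_3(2) = (4)·(2)·(1)·(-4)/[(7)·(5)·(4)·(-1)] = 8/35
L_4(2) = (4)·(2)·(1)·(-3)/[(8)·(6)·(5)·(1)] = -1/10
Sum: 5·(1/14) + 1·(-4/5) + 2·(8/5) + 866·(8/35) + 1717·(-1/10) = 29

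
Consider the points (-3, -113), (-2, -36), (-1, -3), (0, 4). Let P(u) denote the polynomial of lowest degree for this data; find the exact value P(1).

3

L_0(1) = (3)·(2)·(1)/[(-1)·(-2)·(-3)] = -1
L_1(1) = (4)·(2)·(1)/[(1)·(-1)·(-2)] = 4
L_2(1) = (4)·(3)·(1)/[(2)·(1)·(-1)] = -6
L_3(1) = (4)·(3)·(2)/[(3)·(2)·(1)] = 4
Sum: (-113)·(-1) + (-36)·(4) + (-3)·(-6) + 4·(4) = 3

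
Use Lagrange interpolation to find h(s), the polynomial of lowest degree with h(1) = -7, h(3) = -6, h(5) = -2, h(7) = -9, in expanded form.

h(s) = -(7/24)s^3 + 3s^2 - (185/24)s - 2

Build the Lagrange basis polynomials:
L_0(s) = (s - 3)(s - 5)(s - 7) / [-48] = -(1/48)s^3 + (5/16)s^2 - (71/48)s + 35/16
L_1(s) = (s - 1)(s - 5)(s - 7) / [16] = (1/16)s^3 - (13/16)s^2 + (47/16)s - 35/16
L_2(s) = (s - 1)(s - 3)(s - 7) / [-16] = -(1/16)s^3 + (11/16)s^2 - (31/16)s + 21/16
L_3(s) = (s - 1)(s - 3)(s - 5) / [48] = (1/48)s^3 - (3/16)s^2 + (23/48)s - 5/16
h(s) = (-7)·L_0 + (-6)·L_1 + (-2)·L_2 + (-9)·L_3
  (-7)·L_0(s) = (7/48)s^3 - (35/16)s^2 + (497/48)s - 245/16
  (-6)·L_1(s) = -(3/8)s^3 + (39/8)s^2 - (141/8)s + 105/8
  (-2)·L_2(s) = (1/8)s^3 - (11/8)s^2 + (31/8)s - 21/8
  (-9)·L_3(s) = -(3/16)s^3 + (27/16)s^2 - (69/16)s + 45/16
Adding term by term: -(7/24)s^3 + 3s^2 - (185/24)s - 2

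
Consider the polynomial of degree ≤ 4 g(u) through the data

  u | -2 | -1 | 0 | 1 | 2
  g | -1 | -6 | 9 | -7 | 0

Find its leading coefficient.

35/8

L_0(u) = (u + 1)u(u - 1)(u - 2) / [24] = (1/24)u^4 - (1/12)u^3 - (1/24)u^2 + (1/12)u
L_1(u) = (u + 2)u(u - 1)(u - 2) / [-6] = -(1/6)u^4 + (1/6)u^3 + (2/3)u^2 - (2/3)u
L_2(u) = (u + 2)(u + 1)(u - 1)(u - 2) / [4] = (1/4)u^4 - (5/4)u^2 + 1
L_3(u) = (u + 2)(u + 1)u(u - 2) / [-6] = -(1/6)u^4 - (1/6)u^3 + (2/3)u^2 + (2/3)u
L_4(u) = (u + 2)(u + 1)u(u - 1) / [24] = (1/24)u^4 + (1/12)u^3 - (1/24)u^2 - (1/12)u
g(u) = (-1)·L_0 + (-6)·L_1 + 9·L_2 + (-7)·L_3 + 0·L_4
Only the coefficient of u^4 is needed; take it from each L_i and combine:
(-1)·(1/24) + (-6)·(-1/6) + 9·(1/4) + (-7)·(-1/6) + 0·(1/24) = 35/8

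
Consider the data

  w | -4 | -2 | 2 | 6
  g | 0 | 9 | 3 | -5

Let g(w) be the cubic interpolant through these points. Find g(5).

Evaluate each Lagrange basis at w = 5:
L_0(5) = (7)·(3)·(-1)/[(-2)·(-6)·(-10)] = 7/40
L_1(5) = (9)·(3)·(-1)/[(2)·(-4)·(-8)] = -27/64
L_2(5) = (9)·(7)·(-1)/[(6)·(4)·(-4)] = 21/32
L_3(5) = (9)·(7)·(3)/[(10)·(8)·(4)] = 189/320
Sum: 0 + 9·(-27/64) + 3·(21/32) + (-5)·(189/320) = -153/32

-153/32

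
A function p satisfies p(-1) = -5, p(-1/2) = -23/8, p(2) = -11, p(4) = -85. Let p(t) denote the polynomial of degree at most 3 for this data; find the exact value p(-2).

Evaluate each Lagrange basis at t = -2:
L_0(-2) = (-3/2)·(-4)·(-6)/[(-1/2)·(-3)·(-5)] = 24/5
L_1(-2) = (-1)·(-4)·(-6)/[(1/2)·(-5/2)·(-9/2)] = -64/15
L_2(-2) = (-1)·(-3/2)·(-6)/[(3)·(5/2)·(-2)] = 3/5
L_3(-2) = (-1)·(-3/2)·(-4)/[(5)·(9/2)·(2)] = -2/15
Sum: (-5)·(24/5) + (-23/8)·(-64/15) + (-11)·(3/5) + (-85)·(-2/15) = -7

-7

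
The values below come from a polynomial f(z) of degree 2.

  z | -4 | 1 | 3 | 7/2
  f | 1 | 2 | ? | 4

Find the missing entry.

The 3 known values determine f uniquely (degree ≤ 2).
L_0(3) = (2)·(-1/2)/[(-5)·(-15/2)] = -2/75
L_1(3) = (7)·(-1/2)/[(5)·(-5/2)] = 7/25
L_2(3) = (7)·(2)/[(15/2)·(5/2)] = 56/75
Sum: 1·(-2/75) + 2·(7/25) + 4·(56/75) = 88/25

88/25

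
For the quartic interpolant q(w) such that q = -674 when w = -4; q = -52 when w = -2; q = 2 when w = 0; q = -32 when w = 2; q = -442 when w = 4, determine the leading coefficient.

L_0(w) = (w + 2)w(w - 2)(w - 4) / [384] = (1/384)w^4 - (1/96)w^3 - (1/96)w^2 + (1/24)w
L_1(w) = (w + 4)w(w - 2)(w - 4) / [-96] = -(1/96)w^4 + (1/48)w^3 + (1/6)w^2 - (1/3)w
L_2(w) = (w + 4)(w + 2)(w - 2)(w - 4) / [64] = (1/64)w^4 - (5/16)w^2 + 1
L_3(w) = (w + 4)(w + 2)w(w - 4) / [-96] = -(1/96)w^4 - (1/48)w^3 + (1/6)w^2 + (1/3)w
L_4(w) = (w + 4)(w + 2)w(w - 2) / [384] = (1/384)w^4 + (1/96)w^3 - (1/96)w^2 - (1/24)w
q(w) = (-674)·L_0 + (-52)·L_1 + 2·L_2 + (-32)·L_3 + (-442)·L_4
Only the coefficient of w^4 is needed; take it from each L_i and combine:
(-674)·(1/384) + (-52)·(-1/96) + 2·(1/64) + (-32)·(-1/96) + (-442)·(1/384) = -2

-2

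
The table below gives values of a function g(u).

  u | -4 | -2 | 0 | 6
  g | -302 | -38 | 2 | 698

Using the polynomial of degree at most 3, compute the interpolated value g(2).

10

L_0(2) = (4)·(2)·(-4)/[(-2)·(-4)·(-10)] = 2/5
L_1(2) = (6)·(2)·(-4)/[(2)·(-2)·(-8)] = -3/2
L_2(2) = (6)·(4)·(-4)/[(4)·(2)·(-6)] = 2
L_3(2) = (6)·(4)·(2)/[(10)·(8)·(6)] = 1/10
Sum: (-302)·(2/5) + (-38)·(-3/2) + 2·(2) + 698·(1/10) = 10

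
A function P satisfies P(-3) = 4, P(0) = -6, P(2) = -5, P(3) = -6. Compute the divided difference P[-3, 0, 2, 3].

-19/90

P[-3,0] = (-6 - 4) / (0 - (-3)) = -10/3
P[0,2] = (-5 - (-6)) / (2 - 0) = 1/2
P[2,3] = (-6 - (-5)) / (3 - 2) = -1
P[-3,0,2] = (1/2 - (-10/3)) / (2 - (-3)) = 23/30
P[0,2,3] = (-1 - 1/2) / (3 - 0) = -1/2
P[-3,0,2,3] = (-1/2 - 23/30) / (3 - (-3)) = -19/90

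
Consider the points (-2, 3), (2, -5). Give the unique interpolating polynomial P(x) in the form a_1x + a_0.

Build the Lagrange basis polynomials:
L_0(x) = (x - 2) / [-4] = -(1/4)x + 1/2
L_1(x) = (x + 2) / [4] = (1/4)x + 1/2
P(x) = 3·L_0 + (-5)·L_1
  3·L_0(x) = -(3/4)x + 3/2
  (-5)·L_1(x) = -(5/4)x - 5/2
Adding term by term: -2x - 1

P(x) = -2x - 1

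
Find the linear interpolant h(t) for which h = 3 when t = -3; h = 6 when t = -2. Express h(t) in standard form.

Build the Lagrange basis polynomials:
L_0(t) = (t + 2) / [-1] = -t - 2
L_1(t) = (t + 3) / [1] = t + 3
h(t) = 3·L_0 + 6·L_1
  3·L_0(t) = -3t - 6
  6·L_1(t) = 6t + 18
Adding term by term: 3t + 12

h(t) = 3t + 12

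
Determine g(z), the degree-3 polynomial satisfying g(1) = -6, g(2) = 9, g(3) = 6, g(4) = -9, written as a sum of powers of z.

Newton's divided differences:
g[1,2] = (9 - (-6)) / (2 - 1) = 15
g[2,3] = (6 - 9) / (3 - 2) = -3
g[3,4] = (-9 - 6) / (4 - 3) = -15
g[1,2,3] = (-3 - 15) / (3 - 1) = -9
g[2,3,4] = (-15 - (-3)) / (4 - 2) = -6
g[1,2,3,4] = (-6 - (-9)) / (4 - 1) = 1
g(z) = -6 + 15·(z - 1) + (-9)·(z - 1)(z - 2) + 1·(z - 1)(z - 2)(z - 3)
Expanding: g(z) = z^3 - 15z^2 + 53z - 45

g(z) = z^3 - 15z^2 + 53z - 45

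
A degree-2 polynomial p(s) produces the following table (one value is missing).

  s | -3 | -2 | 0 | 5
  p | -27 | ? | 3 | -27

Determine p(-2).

-13

The 3 known values determine p uniquely (degree ≤ 2).
Evaluate each Lagrange basis at s = -2:
L_0(-2) = (-2)·(-7)/[(-3)·(-8)] = 7/12
L_1(-2) = (1)·(-7)/[(3)·(-5)] = 7/15
L_2(-2) = (1)·(-2)/[(8)·(5)] = -1/20
Sum: (-27)·(7/12) + 3·(7/15) + (-27)·(-1/20) = -13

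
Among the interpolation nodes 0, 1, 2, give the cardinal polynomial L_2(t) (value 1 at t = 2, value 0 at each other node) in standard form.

L_2(t) = t(t - 1) / [(2)·(1)]
       = (t^2 - t) / (2)

L_2(t) = (1/2)t^2 - (1/2)t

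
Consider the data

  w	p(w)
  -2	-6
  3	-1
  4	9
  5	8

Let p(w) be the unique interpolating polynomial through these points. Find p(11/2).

Evaluate each Lagrange basis at w = 11/2:
L_0(11/2) = (5/2)·(3/2)·(1/2)/[(-5)·(-6)·(-7)] = -1/112
L_1(11/2) = (15/2)·(3/2)·(1/2)/[(5)·(-1)·(-2)] = 9/16
L_2(11/2) = (15/2)·(5/2)·(1/2)/[(6)·(1)·(-1)] = -25/16
L_3(11/2) = (15/2)·(5/2)·(3/2)/[(7)·(2)·(1)] = 225/112
Sum: (-6)·(-1/112) + (-1)·(9/16) + 9·(-25/16) + 8·(225/112) = 3/2

3/2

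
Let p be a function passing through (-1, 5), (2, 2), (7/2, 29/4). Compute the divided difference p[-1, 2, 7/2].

1

p[-1,2] = (2 - 5) / (2 - (-1)) = -1
p[2,7/2] = (29/4 - 2) / (7/2 - 2) = 7/2
p[-1,2,7/2] = (7/2 - (-1)) / (7/2 - (-1)) = 1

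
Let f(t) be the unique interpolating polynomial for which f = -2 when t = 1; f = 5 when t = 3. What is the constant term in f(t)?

-11/2

L_0(t) = (t - 3) / [-2] = -(1/2)t + 3/2
L_1(t) = (t - 1) / [2] = (1/2)t - 1/2
f(t) = (-2)·L_0 + 5·L_1
Only the constant term is needed; take it from each L_i and combine:
(-2)·(3/2) + 5·(-1/2) = -11/2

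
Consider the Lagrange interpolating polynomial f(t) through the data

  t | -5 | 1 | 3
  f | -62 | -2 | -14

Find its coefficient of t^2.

-2

Build the Lagrange basis polynomials:
L_0(t) = (t - 1)(t - 3) / [48] = (1/48)t^2 - (1/12)t + 1/16
L_1(t) = (t + 5)(t - 3) / [-12] = -(1/12)t^2 - (1/6)t + 5/4
L_2(t) = (t + 5)(t - 1) / [16] = (1/16)t^2 + (1/4)t - 5/16
f(t) = (-62)·L_0 + (-2)·L_1 + (-14)·L_2
Only the coefficient of t^2 is needed; take it from each L_i and combine:
(-62)·(1/48) + (-2)·(-1/12) + (-14)·(1/16) = -2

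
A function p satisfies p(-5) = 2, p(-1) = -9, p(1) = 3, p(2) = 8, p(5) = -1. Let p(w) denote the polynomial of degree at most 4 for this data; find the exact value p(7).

Evaluate each Lagrange basis at w = 7:
L_0(7) = (8)·(6)·(5)·(2)/[(-4)·(-6)·(-7)·(-10)] = 2/7
L_1(7) = (12)·(6)·(5)·(2)/[(4)·(-2)·(-3)·(-6)] = -5
L_2(7) = (12)·(8)·(5)·(2)/[(6)·(2)·(-1)·(-4)] = 20
L_3(7) = (12)·(8)·(6)·(2)/[(7)·(3)·(1)·(-3)] = -128/7
L_4(7) = (12)·(8)·(6)·(5)/[(10)·(6)·(4)·(3)] = 4
Sum: 2·(2/7) + (-9)·(-5) + 3·(20) + 8·(-128/7) + (-1)·(4) = -313/7

-313/7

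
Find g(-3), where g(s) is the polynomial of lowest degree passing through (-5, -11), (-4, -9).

Evaluate each Lagrange basis at s = -3:
L_0(-3) = (1)/[(-1)] = -1
L_1(-3) = (2)/[(1)] = 2
Sum: (-11)·(-1) + (-9)·(2) = -7

-7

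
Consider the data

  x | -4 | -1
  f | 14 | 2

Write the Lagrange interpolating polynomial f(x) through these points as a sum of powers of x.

f(x) = -4x - 2

Build the Lagrange basis polynomials:
L_0(x) = (x + 1) / [-3] = -(1/3)x - 1/3
L_1(x) = (x + 4) / [3] = (1/3)x + 4/3
f(x) = 14·L_0 + 2·L_1
  14·L_0(x) = -(14/3)x - 14/3
  2·L_1(x) = (2/3)x + 8/3
Adding term by term: -4x - 2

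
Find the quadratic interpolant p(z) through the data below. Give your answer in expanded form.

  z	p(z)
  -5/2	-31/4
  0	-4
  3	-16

Newton's divided differences:
p[-5/2,0] = (-4 - (-31/4)) / (0 - (-5/2)) = 3/2
p[0,3] = (-16 - (-4)) / (3 - 0) = -4
p[-5/2,0,3] = (-4 - 3/2) / (3 - (-5/2)) = -1
p(z) = -31/4 + (3/2)·(z + 5/2) + (-1)·(z + 5/2)z
Expanding: p(z) = -z^2 - z - 4

p(z) = -z^2 - z - 4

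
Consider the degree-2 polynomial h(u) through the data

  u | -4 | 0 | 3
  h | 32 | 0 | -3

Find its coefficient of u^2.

The leading coefficient equals the top divided difference h[-4,0,3].
h[-4,0] = (0 - 32) / (0 - (-4)) = -8
h[0,3] = (-3 - 0) / (3 - 0) = -1
h[-4,0,3] = (-1 - (-8)) / (3 - (-4)) = 1

1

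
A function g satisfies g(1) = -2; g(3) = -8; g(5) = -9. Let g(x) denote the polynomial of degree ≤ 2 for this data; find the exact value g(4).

L_0(4) = (1)·(-1)/[(-2)·(-4)] = -1/8
L_1(4) = (3)·(-1)/[(2)·(-2)] = 3/4
L_2(4) = (3)·(1)/[(4)·(2)] = 3/8
Sum: (-2)·(-1/8) + (-8)·(3/4) + (-9)·(3/8) = -73/8

-73/8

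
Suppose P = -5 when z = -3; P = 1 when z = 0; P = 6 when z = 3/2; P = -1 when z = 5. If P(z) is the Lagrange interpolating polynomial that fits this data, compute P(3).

Evaluate each Lagrange basis at z = 3:
L_0(3) = (3)·(3/2)·(-2)/[(-3)·(-9/2)·(-8)] = 1/12
L_1(3) = (6)·(3/2)·(-2)/[(3)·(-3/2)·(-5)] = -4/5
L_2(3) = (6)·(3)·(-2)/[(9/2)·(3/2)·(-7/2)] = 32/21
L_3(3) = (6)·(3)·(3/2)/[(8)·(5)·(7/2)] = 27/140
Sum: (-5)·(1/12) + 1·(-4/5) + 6·(32/21) + (-1)·(27/140) = 116/15

116/15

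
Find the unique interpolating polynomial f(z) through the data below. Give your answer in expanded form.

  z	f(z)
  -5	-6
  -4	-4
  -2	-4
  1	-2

Build the Lagrange basis polynomials:
L_0(z) = (z + 4)(z + 2)(z - 1) / [-18] = -(1/18)z^3 - (5/18)z^2 - (1/9)z + 4/9
L_1(z) = (z + 5)(z + 2)(z - 1) / [10] = (1/10)z^3 + (3/5)z^2 + (3/10)z - 1
L_2(z) = (z + 5)(z + 4)(z - 1) / [-18] = -(1/18)z^3 - (4/9)z^2 - (11/18)z + 10/9
L_3(z) = (z + 5)(z + 4)(z + 2) / [90] = (1/90)z^3 + (11/90)z^2 + (19/45)z + 4/9
f(z) = (-6)·L_0 + (-4)·L_1 + (-4)·L_2 + (-2)·L_3
  (-6)·L_0(z) = (1/3)z^3 + (5/3)z^2 + (2/3)z - 8/3
  (-4)·L_1(z) = -(2/5)z^3 - (12/5)z^2 - (6/5)z + 4
  (-4)·L_2(z) = (2/9)z^3 + (16/9)z^2 + (22/9)z - 40/9
  (-2)·L_3(z) = -(1/45)z^3 - (11/45)z^2 - (38/45)z - 8/9
Adding term by term: (2/15)z^3 + (4/5)z^2 + (16/15)z - 4

f(z) = (2/15)z^3 + (4/5)z^2 + (16/15)z - 4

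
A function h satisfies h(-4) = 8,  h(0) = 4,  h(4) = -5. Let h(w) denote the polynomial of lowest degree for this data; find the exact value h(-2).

53/8

Evaluate each Lagrange basis at w = -2:
L_0(-2) = (-2)·(-6)/[(-4)·(-8)] = 3/8
L_1(-2) = (2)·(-6)/[(4)·(-4)] = 3/4
L_2(-2) = (2)·(-2)/[(8)·(4)] = -1/8
Sum: 8·(3/8) + 4·(3/4) + (-5)·(-1/8) = 53/8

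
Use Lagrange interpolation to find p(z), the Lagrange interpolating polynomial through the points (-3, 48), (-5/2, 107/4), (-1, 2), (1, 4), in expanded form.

p(z) = -2z^3 + 3z + 3

Build the Lagrange basis polynomials:
L_0(z) = (z + 5/2)(z + 1)(z - 1) / [-4] = -(1/4)z^3 - (5/8)z^2 + (1/4)z + 5/8
L_1(z) = (z + 3)(z + 1)(z - 1) / [21/8] = (8/21)z^3 + (8/7)z^2 - (8/21)z - 8/7
L_2(z) = (z + 3)(z + 5/2)(z - 1) / [-6] = -(1/6)z^3 - (3/4)z^2 - (1/3)z + 5/4
L_3(z) = (z + 3)(z + 5/2)(z + 1) / [28] = (1/28)z^3 + (13/56)z^2 + (13/28)z + 15/56
p(z) = 48·L_0 + (107/4)·L_1 + 2·L_2 + 4·L_3
  48·L_0(z) = -12z^3 - 30z^2 + 12z + 30
  (107/4)·L_1(z) = (214/21)z^3 + (214/7)z^2 - (214/21)z - 214/7
  2·L_2(z) = -(1/3)z^3 - (3/2)z^2 - (2/3)z + 5/2
  4·L_3(z) = (1/7)z^3 + (13/14)z^2 + (13/7)z + 15/14
Adding term by term: -2z^3 + 3z + 3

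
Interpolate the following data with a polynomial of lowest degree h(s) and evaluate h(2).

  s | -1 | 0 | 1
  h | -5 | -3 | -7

-17

Evaluate each Lagrange basis at s = 2:
L_0(2) = (2)·(1)/[(-1)·(-2)] = 1
L_1(2) = (3)·(1)/[(1)·(-1)] = -3
L_2(2) = (3)·(2)/[(2)·(1)] = 3
Sum: (-5)·(1) + (-3)·(-3) + (-7)·(3) = -17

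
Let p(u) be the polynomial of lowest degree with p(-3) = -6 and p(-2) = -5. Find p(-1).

-4

Evaluate each Lagrange basis at u = -1:
L_0(-1) = (1)/[(-1)] = -1
L_1(-1) = (2)/[(1)] = 2
Sum: (-6)·(-1) + (-5)·(2) = -4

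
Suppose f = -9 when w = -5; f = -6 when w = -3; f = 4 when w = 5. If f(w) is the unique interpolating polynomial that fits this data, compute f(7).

Using Newton's divided-difference form:
f[-5,-3] = (-6 - (-9)) / (-3 - (-5)) = 3/2
f[-3,5] = (4 - (-6)) / (5 - (-3)) = 5/4
f[-5,-3,5] = (5/4 - 3/2) / (5 - (-5)) = -1/40
f(7) = -9 + (3/2)·(12) + (-1/40)·(12)·(10) = 6

6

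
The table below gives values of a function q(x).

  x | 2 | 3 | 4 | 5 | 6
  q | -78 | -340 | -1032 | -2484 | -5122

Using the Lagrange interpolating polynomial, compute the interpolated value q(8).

-16140

Evaluate each Lagrange basis at x = 8:
L_0(8) = (5)·(4)·(3)·(2)/[(-1)·(-2)·(-3)·(-4)] = 5
L_1(8) = (6)·(4)·(3)·(2)/[(1)·(-1)·(-2)·(-3)] = -24
L_2(8) = (6)·(5)·(3)·(2)/[(2)·(1)·(-1)·(-2)] = 45
L_3(8) = (6)·(5)·(4)·(2)/[(3)·(2)·(1)·(-1)] = -40
L_4(8) = (6)·(5)·(4)·(3)/[(4)·(3)·(2)·(1)] = 15
Sum: (-78)·(5) + (-340)·(-24) + (-1032)·(45) + (-2484)·(-40) + (-5122)·(15) = -16140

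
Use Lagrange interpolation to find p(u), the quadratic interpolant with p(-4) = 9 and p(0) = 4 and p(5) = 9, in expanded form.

L_0(u) = u(u - 5) / [36] = (1/36)u^2 - (5/36)u
L_1(u) = (u + 4)(u - 5) / [-20] = -(1/20)u^2 + (1/20)u + 1
L_2(u) = (u + 4)u / [45] = (1/45)u^2 + (4/45)u
p(u) = 9·L_0 + 4·L_1 + 9·L_2
  9·L_0(u) = (1/4)u^2 - (5/4)u
  4·L_1(u) = -(1/5)u^2 + (1/5)u + 4
  9·L_2(u) = (1/5)u^2 + (4/5)u
Adding term by term: (1/4)u^2 - (1/4)u + 4

p(u) = (1/4)u^2 - (1/4)u + 4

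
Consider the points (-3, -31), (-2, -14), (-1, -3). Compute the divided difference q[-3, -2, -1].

q[-3,-2] = (-14 - (-31)) / (-2 - (-3)) = 17
q[-2,-1] = (-3 - (-14)) / (-1 - (-2)) = 11
q[-3,-2,-1] = (11 - 17) / (-1 - (-3)) = -3

-3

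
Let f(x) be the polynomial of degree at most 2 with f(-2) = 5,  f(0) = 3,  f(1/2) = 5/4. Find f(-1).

5

Evaluate each Lagrange basis at x = -1:
L_0(-1) = (-1)·(-3/2)/[(-2)·(-5/2)] = 3/10
L_1(-1) = (1)·(-3/2)/[(2)·(-1/2)] = 3/2
L_2(-1) = (1)·(-1)/[(5/2)·(1/2)] = -4/5
Sum: 5·(3/10) + 3·(3/2) + 5/4·(-4/5) = 5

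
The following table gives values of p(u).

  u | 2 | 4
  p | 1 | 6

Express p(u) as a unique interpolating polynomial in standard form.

Build the Lagrange basis polynomials:
L_0(u) = (u - 4) / [-2] = -(1/2)u + 2
L_1(u) = (u - 2) / [2] = (1/2)u - 1
p(u) = 1·L_0 + 6·L_1
  1·L_0(u) = -(1/2)u + 2
  6·L_1(u) = 3u - 6
Adding term by term: (5/2)u - 4

p(u) = (5/2)u - 4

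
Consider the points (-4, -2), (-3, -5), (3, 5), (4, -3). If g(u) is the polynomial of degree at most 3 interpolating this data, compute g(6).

-1151/28

Evaluate each Lagrange basis at u = 6:
L_0(6) = (9)·(3)·(2)/[(-1)·(-7)·(-8)] = -27/28
L_1(6) = (10)·(3)·(2)/[(1)·(-6)·(-7)] = 10/7
L_2(6) = (10)·(9)·(2)/[(7)·(6)·(-1)] = -30/7
L_3(6) = (10)·(9)·(3)/[(8)·(7)·(1)] = 135/28
Sum: (-2)·(-27/28) + (-5)·(10/7) + 5·(-30/7) + (-3)·(135/28) = -1151/28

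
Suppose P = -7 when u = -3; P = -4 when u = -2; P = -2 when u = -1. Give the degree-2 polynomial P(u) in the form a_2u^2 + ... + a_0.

Build the Lagrange basis polynomials:
L_0(u) = (u + 2)(u + 1) / [2] = (1/2)u^2 + (3/2)u + 1
L_1(u) = (u + 3)(u + 1) / [-1] = -u^2 - 4u - 3
L_2(u) = (u + 3)(u + 2) / [2] = (1/2)u^2 + (5/2)u + 3
P(u) = (-7)·L_0 + (-4)·L_1 + (-2)·L_2
  (-7)·L_0(u) = -(7/2)u^2 - (21/2)u - 7
  (-4)·L_1(u) = 4u^2 + 16u + 12
  (-2)·L_2(u) = -u^2 - 5u - 6
Adding term by term: -(1/2)u^2 + (1/2)u - 1

P(u) = -(1/2)u^2 + (1/2)u - 1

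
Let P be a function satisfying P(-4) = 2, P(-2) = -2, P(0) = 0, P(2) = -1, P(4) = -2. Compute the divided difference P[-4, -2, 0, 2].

P[-4,-2] = (-2 - 2) / (-2 - (-4)) = -2
P[-2,0] = (0 - (-2)) / (0 - (-2)) = 1
P[0,2] = (-1 - 0) / (2 - 0) = -1/2
P[-4,-2,0] = (1 - (-2)) / (0 - (-4)) = 3/4
P[-2,0,2] = (-1/2 - 1) / (2 - (-2)) = -3/8
P[-4,-2,0,2] = (-3/8 - 3/4) / (2 - (-4)) = -3/16

-3/16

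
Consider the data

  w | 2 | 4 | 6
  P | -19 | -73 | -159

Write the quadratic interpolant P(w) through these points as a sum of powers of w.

Newton's divided differences:
P[2,4] = (-73 - (-19)) / (4 - 2) = -27
P[4,6] = (-159 - (-73)) / (6 - 4) = -43
P[2,4,6] = (-43 - (-27)) / (6 - 2) = -4
P(w) = -19 + (-27)·(w - 2) + (-4)·(w - 2)(w - 4)
Expanding: P(w) = -4w^2 - 3w + 3

P(w) = -4w^2 - 3w + 3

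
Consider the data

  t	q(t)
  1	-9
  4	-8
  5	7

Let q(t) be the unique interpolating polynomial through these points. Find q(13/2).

L_0(13/2) = (5/2)·(3/2)/[(-3)·(-4)] = 5/16
L_1(13/2) = (11/2)·(3/2)/[(3)·(-1)] = -11/4
L_2(13/2) = (11/2)·(5/2)/[(4)·(1)] = 55/16
Sum: (-9)·(5/16) + (-8)·(-11/4) + 7·(55/16) = 173/4

173/4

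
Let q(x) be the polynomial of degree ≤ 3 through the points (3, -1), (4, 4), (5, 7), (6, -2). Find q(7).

L_0(7) = (3)·(2)·(1)/[(-1)·(-2)·(-3)] = -1
L_1(7) = (4)·(2)·(1)/[(1)·(-1)·(-2)] = 4
L_2(7) = (4)·(3)·(1)/[(2)·(1)·(-1)] = -6
L_3(7) = (4)·(3)·(2)/[(3)·(2)·(1)] = 4
Sum: (-1)·(-1) + 4·(4) + 7·(-6) + (-2)·(4) = -33

-33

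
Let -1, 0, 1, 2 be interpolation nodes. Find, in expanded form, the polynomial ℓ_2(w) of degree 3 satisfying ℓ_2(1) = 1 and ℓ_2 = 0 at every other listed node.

ℓ_2(w) = (w + 1)w(w - 2) / [(2)·(1)·(-1)]
       = (w^3 - w^2 - 2w) / (-2)

ℓ_2(w) = -(1/2)w^3 + (1/2)w^2 + w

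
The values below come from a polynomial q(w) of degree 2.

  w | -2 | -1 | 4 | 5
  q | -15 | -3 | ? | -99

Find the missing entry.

-63

The 3 known values determine q uniquely (degree ≤ 2).
Evaluate each Lagrange basis at w = 4:
L_0(4) = (5)·(-1)/[(-1)·(-7)] = -5/7
L_1(4) = (6)·(-1)/[(1)·(-6)] = 1
L_2(4) = (6)·(5)/[(7)·(6)] = 5/7
Sum: (-15)·(-5/7) + (-3)·(1) + (-99)·(5/7) = -63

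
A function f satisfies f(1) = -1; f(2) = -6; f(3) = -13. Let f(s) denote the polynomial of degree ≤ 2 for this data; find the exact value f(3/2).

-13/4

Evaluate each Lagrange basis at s = 3/2:
L_0(3/2) = (-1/2)·(-3/2)/[(-1)·(-2)] = 3/8
L_1(3/2) = (1/2)·(-3/2)/[(1)·(-1)] = 3/4
L_2(3/2) = (1/2)·(-1/2)/[(2)·(1)] = -1/8
Sum: (-1)·(3/8) + (-6)·(3/4) + (-13)·(-1/8) = -13/4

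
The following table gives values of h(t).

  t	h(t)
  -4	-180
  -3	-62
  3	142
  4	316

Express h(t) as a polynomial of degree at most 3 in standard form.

h(t) = 4t^3 + 4t^2 - 2t + 4

L_0(t) = (t + 3)(t - 3)(t - 4) / [-56] = -(1/56)t^3 + (1/14)t^2 + (9/56)t - 9/14
L_1(t) = (t + 4)(t - 3)(t - 4) / [42] = (1/42)t^3 - (1/14)t^2 - (8/21)t + 8/7
L_2(t) = (t + 4)(t + 3)(t - 4) / [-42] = -(1/42)t^3 - (1/14)t^2 + (8/21)t + 8/7
L_3(t) = (t + 4)(t + 3)(t - 3) / [56] = (1/56)t^3 + (1/14)t^2 - (9/56)t - 9/14
h(t) = (-180)·L_0 + (-62)·L_1 + 142·L_2 + 316·L_3
  (-180)·L_0(t) = (45/14)t^3 - (90/7)t^2 - (405/14)t + 810/7
  (-62)·L_1(t) = -(31/21)t^3 + (31/7)t^2 + (496/21)t - 496/7
  142·L_2(t) = -(71/21)t^3 - (71/7)t^2 + (1136/21)t + 1136/7
  316·L_3(t) = (79/14)t^3 + (158/7)t^2 - (711/14)t - 1422/7
Adding term by term: 4t^3 + 4t^2 - 2t + 4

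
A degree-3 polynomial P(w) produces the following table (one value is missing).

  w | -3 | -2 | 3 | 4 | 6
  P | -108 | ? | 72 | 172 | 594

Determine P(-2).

-38

The 4 known values determine P uniquely (degree ≤ 3).
L_0(-2) = (-5)·(-6)·(-8)/[(-6)·(-7)·(-9)] = 40/63
L_1(-2) = (1)·(-6)·(-8)/[(6)·(-1)·(-3)] = 8/3
L_2(-2) = (1)·(-5)·(-8)/[(7)·(1)·(-2)] = -20/7
L_3(-2) = (1)·(-5)·(-6)/[(9)·(3)·(2)] = 5/9
Sum: (-108)·(40/63) + 72·(8/3) + 172·(-20/7) + 594·(5/9) = -38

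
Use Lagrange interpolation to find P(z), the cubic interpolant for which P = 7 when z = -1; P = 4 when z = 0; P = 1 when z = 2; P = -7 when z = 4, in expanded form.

P(z) = -(9/40)z^3 + (29/40)z^2 - (41/20)z + 4

L_0(z) = z(z - 2)(z - 4) / [-15] = -(1/15)z^3 + (2/5)z^2 - (8/15)z
L_1(z) = (z + 1)(z - 2)(z - 4) / [8] = (1/8)z^3 - (5/8)z^2 + (1/4)z + 1
L_2(z) = (z + 1)z(z - 4) / [-12] = -(1/12)z^3 + (1/4)z^2 + (1/3)z
L_3(z) = (z + 1)z(z - 2) / [40] = (1/40)z^3 - (1/40)z^2 - (1/20)z
P(z) = 7·L_0 + 4·L_1 + 1·L_2 + (-7)·L_3
  7·L_0(z) = -(7/15)z^3 + (14/5)z^2 - (56/15)z
  4·L_1(z) = (1/2)z^3 - (5/2)z^2 + z + 4
  1·L_2(z) = -(1/12)z^3 + (1/4)z^2 + (1/3)z
  (-7)·L_3(z) = -(7/40)z^3 + (7/40)z^2 + (7/20)z
Adding term by term: -(9/40)z^3 + (29/40)z^2 - (41/20)z + 4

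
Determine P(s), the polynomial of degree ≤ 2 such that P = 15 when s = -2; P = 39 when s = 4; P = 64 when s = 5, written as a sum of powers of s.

P(s) = 3s^2 - 2s - 1

Newton's divided differences:
P[-2,4] = (39 - 15) / (4 - (-2)) = 4
P[4,5] = (64 - 39) / (5 - 4) = 25
P[-2,4,5] = (25 - 4) / (5 - (-2)) = 3
P(s) = 15 + 4·(s + 2) + 3·(s + 2)(s - 4)
Expanding: P(s) = 3s^2 - 2s - 1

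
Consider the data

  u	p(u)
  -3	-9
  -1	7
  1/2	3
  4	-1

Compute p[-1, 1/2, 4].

32/105

p[-1,1/2] = (3 - 7) / (1/2 - (-1)) = -8/3
p[1/2,4] = (-1 - 3) / (4 - 1/2) = -8/7
p[-1,1/2,4] = (-8/7 - (-8/3)) / (4 - (-1)) = 32/105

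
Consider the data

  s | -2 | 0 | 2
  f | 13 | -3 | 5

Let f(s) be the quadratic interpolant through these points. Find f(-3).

30

Evaluate each Lagrange basis at s = -3:
L_0(-3) = (-3)·(-5)/[(-2)·(-4)] = 15/8
L_1(-3) = (-1)·(-5)/[(2)·(-2)] = -5/4
L_2(-3) = (-1)·(-3)/[(4)·(2)] = 3/8
Sum: 13·(15/8) + (-3)·(-5/4) + 5·(3/8) = 30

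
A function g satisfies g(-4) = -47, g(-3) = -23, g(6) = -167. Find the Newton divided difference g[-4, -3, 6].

g[-4,-3] = (-23 - (-47)) / (-3 - (-4)) = 24
g[-3,6] = (-167 - (-23)) / (6 - (-3)) = -16
g[-4,-3,6] = (-16 - 24) / (6 - (-4)) = -4

-4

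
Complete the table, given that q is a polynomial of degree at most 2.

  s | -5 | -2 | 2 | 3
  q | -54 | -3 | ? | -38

The 3 known values determine q uniquely (degree ≤ 2).
Evaluate each Lagrange basis at s = 2:
L_0(2) = (4)·(-1)/[(-3)·(-8)] = -1/6
L_1(2) = (7)·(-1)/[(3)·(-5)] = 7/15
L_2(2) = (7)·(4)/[(8)·(5)] = 7/10
Sum: (-54)·(-1/6) + (-3)·(7/15) + (-38)·(7/10) = -19

-19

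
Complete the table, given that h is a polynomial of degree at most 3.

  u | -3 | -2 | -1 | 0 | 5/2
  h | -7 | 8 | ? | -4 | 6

The 4 known values determine h uniquely (degree ≤ 3).
L_0(-1) = (1)·(-1)·(-7/2)/[(-1)·(-3)·(-11/2)] = -7/33
L_1(-1) = (2)·(-1)·(-7/2)/[(1)·(-2)·(-9/2)] = 7/9
L_2(-1) = (2)·(1)·(-7/2)/[(3)·(2)·(-5/2)] = 7/15
L_3(-1) = (2)·(1)·(-1)/[(11/2)·(9/2)·(5/2)] = -16/495
Sum: (-7)·(-7/33) + 8·(7/9) + (-4)·(7/15) + 6·(-16/495) = 559/99

559/99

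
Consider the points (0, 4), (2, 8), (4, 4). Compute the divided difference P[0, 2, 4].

P[0,2] = (8 - 4) / (2 - 0) = 2
P[2,4] = (4 - 8) / (4 - 2) = -2
P[0,2,4] = (-2 - 2) / (4 - 0) = -1

-1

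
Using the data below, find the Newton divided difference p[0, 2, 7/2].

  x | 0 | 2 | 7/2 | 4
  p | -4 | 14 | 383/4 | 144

p[0,2] = (14 - (-4)) / (2 - 0) = 9
p[2,7/2] = (383/4 - 14) / (7/2 - 2) = 109/2
p[0,2,7/2] = (109/2 - 9) / (7/2 - 0) = 13

13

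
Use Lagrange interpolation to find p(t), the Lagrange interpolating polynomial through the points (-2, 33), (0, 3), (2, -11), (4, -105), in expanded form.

Build the Lagrange basis polynomials:
L_0(t) = t(t - 2)(t - 4) / [-48] = -(1/48)t^3 + (1/8)t^2 - (1/6)t
L_1(t) = (t + 2)(t - 2)(t - 4) / [16] = (1/16)t^3 - (1/4)t^2 - (1/4)t + 1
L_2(t) = (t + 2)t(t - 4) / [-16] = -(1/16)t^3 + (1/8)t^2 + (1/2)t
L_3(t) = (t + 2)t(t - 2) / [48] = (1/48)t^3 - (1/12)t
p(t) = 33·L_0 + 3·L_1 + (-11)·L_2 + (-105)·L_3
  33·L_0(t) = -(11/16)t^3 + (33/8)t^2 - (11/2)t
  3·L_1(t) = (3/16)t^3 - (3/4)t^2 - (3/4)t + 3
  (-11)·L_2(t) = (11/16)t^3 - (11/8)t^2 - (11/2)t
  (-105)·L_3(t) = -(35/16)t^3 + (35/4)t
Adding term by term: -2t^3 + 2t^2 - 3t + 3

p(t) = -2t^3 + 2t^2 - 3t + 3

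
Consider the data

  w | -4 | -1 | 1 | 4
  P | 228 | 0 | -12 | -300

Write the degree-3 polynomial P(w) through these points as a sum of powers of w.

Newton's divided differences:
P[-4,-1] = (0 - 228) / (-1 - (-4)) = -76
P[-1,1] = (-12 - 0) / (1 - (-1)) = -6
P[1,4] = (-300 - (-12)) / (4 - 1) = -96
P[-4,-1,1] = (-6 - (-76)) / (1 - (-4)) = 14
P[-1,1,4] = (-96 - (-6)) / (4 - (-1)) = -18
P[-4,-1,1,4] = (-18 - 14) / (4 - (-4)) = -4
P(w) = 228 + (-76)·(w + 4) + 14·(w + 4)(w + 1) + (-4)·(w + 4)(w + 1)(w - 1)
Expanding: P(w) = -4w^3 - 2w^2 - 2w - 4

P(w) = -4w^3 - 2w^2 - 2w - 4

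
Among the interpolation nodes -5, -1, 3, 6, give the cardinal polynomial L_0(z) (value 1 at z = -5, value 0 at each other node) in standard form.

L_0(z) = -(1/352)z^3 + (1/44)z^2 - (9/352)z - 9/176

L_0(z) = (z + 1)(z - 3)(z - 6) / [(-4)·(-8)·(-11)]
       = (z^3 - 8z^2 + 9z + 18) / (-352)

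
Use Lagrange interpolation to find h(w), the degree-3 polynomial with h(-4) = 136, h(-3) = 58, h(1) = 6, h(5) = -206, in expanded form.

Build the Lagrange basis polynomials:
L_0(w) = (w + 3)(w - 1)(w - 5) / [-45] = -(1/45)w^3 + (1/15)w^2 + (13/45)w - 1/3
L_1(w) = (w + 4)(w - 1)(w - 5) / [32] = (1/32)w^3 - (1/16)w^2 - (19/32)w + 5/8
L_2(w) = (w + 4)(w + 3)(w - 5) / [-80] = -(1/80)w^3 - (1/40)w^2 + (23/80)w + 3/4
L_3(w) = (w + 4)(w + 3)(w - 1) / [288] = (1/288)w^3 + (1/48)w^2 + (5/288)w - 1/24
h(w) = 136·L_0 + 58·L_1 + 6·L_2 + (-206)·L_3
  136·L_0(w) = -(136/45)w^3 + (136/15)w^2 + (1768/45)w - 136/3
  58·L_1(w) = (29/16)w^3 - (29/8)w^2 - (551/16)w + 145/4
  6·L_2(w) = -(3/40)w^3 - (3/20)w^2 + (69/40)w + 9/2
  (-206)·L_3(w) = -(103/144)w^3 - (103/24)w^2 - (515/144)w + 103/12
Adding term by term: -2w^3 + w^2 + 3w + 4

h(w) = -2w^3 + w^2 + 3w + 4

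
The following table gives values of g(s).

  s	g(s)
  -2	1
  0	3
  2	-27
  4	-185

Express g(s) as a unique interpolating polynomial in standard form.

Build the Lagrange basis polynomials:
L_0(s) = s(s - 2)(s - 4) / [-48] = -(1/48)s^3 + (1/8)s^2 - (1/6)s
L_1(s) = (s + 2)(s - 2)(s - 4) / [16] = (1/16)s^3 - (1/4)s^2 - (1/4)s + 1
L_2(s) = (s + 2)s(s - 4) / [-16] = -(1/16)s^3 + (1/8)s^2 + (1/2)s
L_3(s) = (s + 2)s(s - 2) / [48] = (1/48)s^3 - (1/12)s
g(s) = 1·L_0 + 3·L_1 + (-27)·L_2 + (-185)·L_3
  1·L_0(s) = -(1/48)s^3 + (1/8)s^2 - (1/6)s
  3·L_1(s) = (3/16)s^3 - (3/4)s^2 - (3/4)s + 3
  (-27)·L_2(s) = (27/16)s^3 - (27/8)s^2 - (27/2)s
  (-185)·L_3(s) = -(185/48)s^3 + (185/12)s
Adding term by term: -2s^3 - 4s^2 + s + 3

g(s) = -2s^3 - 4s^2 + s + 3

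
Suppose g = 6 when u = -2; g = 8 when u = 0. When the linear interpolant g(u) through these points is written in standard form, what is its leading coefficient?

1

Build the Lagrange basis polynomials:
L_0(u) = u / [-2] = -(1/2)u
L_1(u) = (u + 2) / [2] = (1/2)u + 1
g(u) = 6·L_0 + 8·L_1
Only the coefficient of u is needed; take it from each L_i and combine:
6·(-1/2) + 8·(1/2) = 1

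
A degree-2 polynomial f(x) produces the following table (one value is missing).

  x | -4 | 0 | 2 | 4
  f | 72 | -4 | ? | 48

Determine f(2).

6

The 3 known values determine f uniquely (degree ≤ 2).
Evaluate each Lagrange basis at x = 2:
L_0(2) = (2)·(-2)/[(-4)·(-8)] = -1/8
L_1(2) = (6)·(-2)/[(4)·(-4)] = 3/4
L_2(2) = (6)·(2)/[(8)·(4)] = 3/8
Sum: 72·(-1/8) + (-4)·(3/4) + 48·(3/8) = 6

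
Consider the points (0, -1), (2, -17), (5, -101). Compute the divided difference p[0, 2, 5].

p[0,2] = (-17 - (-1)) / (2 - 0) = -8
p[2,5] = (-101 - (-17)) / (5 - 2) = -28
p[0,2,5] = (-28 - (-8)) / (5 - 0) = -4

-4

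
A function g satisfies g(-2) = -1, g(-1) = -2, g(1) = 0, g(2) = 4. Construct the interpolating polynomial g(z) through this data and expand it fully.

Build the Lagrange basis polynomials:
L_0(z) = (z + 1)(z - 1)(z - 2) / [-12] = -(1/12)z^3 + (1/6)z^2 + (1/12)z - 1/6
L_1(z) = (z + 2)(z - 1)(z - 2) / [6] = (1/6)z^3 - (1/6)z^2 - (2/3)z + 2/3
L_2(z) = (z + 2)(z + 1)(z - 2) / [-6] = -(1/6)z^3 - (1/6)z^2 + (2/3)z + 2/3
L_3(z) = (z + 2)(z + 1)(z - 1) / [12] = (1/12)z^3 + (1/6)z^2 - (1/12)z - 1/6
g(z) = (-1)·L_0 + (-2)·L_1 + 0·L_2 + 4·L_3
  (-1)·L_0(z) = (1/12)z^3 - (1/6)z^2 - (1/12)z + 1/6
  (-2)·L_1(z) = -(1/3)z^3 + (1/3)z^2 + (4/3)z - 4/3
  0·L_2(z) = 0
  4·L_3(z) = (1/3)z^3 + (2/3)z^2 - (1/3)z - 2/3
Adding term by term: (1/12)z^3 + (5/6)z^2 + (11/12)z - 11/6

g(z) = (1/12)z^3 + (5/6)z^2 + (11/12)z - 11/6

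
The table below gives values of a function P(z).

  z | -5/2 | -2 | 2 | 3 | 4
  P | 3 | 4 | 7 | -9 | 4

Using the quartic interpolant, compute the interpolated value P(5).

Using Newton's divided-difference form:
P[-5/2,-2] = (4 - 3) / (-2 - (-5/2)) = 2
P[-2,2] = (7 - 4) / (2 - (-2)) = 3/4
P[2,3] = (-9 - 7) / (3 - 2) = -16
P[3,4] = (4 - (-9)) / (4 - 3) = 13
P[-5/2,-2,2] = (3/4 - 2) / (2 - (-5/2)) = -5/18
P[-2,2,3] = (-16 - 3/4) / (3 - (-2)) = -67/20
P[2,3,4] = (13 - (-16)) / (4 - 2) = 29/2
P[-5/2,-2,2,3] = (-67/20 - (-5/18)) / (3 - (-5/2)) = -553/990
P[-2,2,3,4] = (29/2 - (-67/20)) / (4 - (-2)) = 119/40
P[-5/2,-2,2,3,4] = (119/40 - (-553/990)) / (4 - (-5/2)) = 13993/25740
P(5) = 3 + 2·(15/2) + (-5/18)·(15/2)·(7) + (-553/990)·(15/2)·(7)·(3) + (13993/25740)·(15/2)·(7)·(3)·(2) = 148747/1716

148747/1716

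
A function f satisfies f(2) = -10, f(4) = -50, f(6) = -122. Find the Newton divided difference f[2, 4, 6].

-4

f[2,4] = (-50 - (-10)) / (4 - 2) = -20
f[4,6] = (-122 - (-50)) / (6 - 4) = -36
f[2,4,6] = (-36 - (-20)) / (6 - 2) = -4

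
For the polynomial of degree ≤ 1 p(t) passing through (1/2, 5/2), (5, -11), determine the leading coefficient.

-3

The leading coefficient equals the top divided difference p[1/2,5].
p[1/2,5] = (-11 - 5/2) / (5 - 1/2) = -3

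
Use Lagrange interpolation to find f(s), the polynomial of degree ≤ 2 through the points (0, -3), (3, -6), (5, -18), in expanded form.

f(s) = -s^2 + 2s - 3

Build the Lagrange basis polynomials:
L_0(s) = (s - 3)(s - 5) / [15] = (1/15)s^2 - (8/15)s + 1
L_1(s) = s(s - 5) / [-6] = -(1/6)s^2 + (5/6)s
L_2(s) = s(s - 3) / [10] = (1/10)s^2 - (3/10)s
f(s) = (-3)·L_0 + (-6)·L_1 + (-18)·L_2
  (-3)·L_0(s) = -(1/5)s^2 + (8/5)s - 3
  (-6)·L_1(s) = s^2 - 5s
  (-18)·L_2(s) = -(9/5)s^2 + (27/5)s
Adding term by term: -s^2 + 2s - 3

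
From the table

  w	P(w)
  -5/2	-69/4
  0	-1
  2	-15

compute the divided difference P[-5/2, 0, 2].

-3

P[-5/2,0] = (-1 - (-69/4)) / (0 - (-5/2)) = 13/2
P[0,2] = (-15 - (-1)) / (2 - 0) = -7
P[-5/2,0,2] = (-7 - 13/2) / (2 - (-5/2)) = -3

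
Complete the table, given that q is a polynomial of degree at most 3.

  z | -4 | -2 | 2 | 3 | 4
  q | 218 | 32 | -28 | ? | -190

-83

The 4 known values determine q uniquely (degree ≤ 3).
L_0(3) = (5)·(1)·(-1)/[(-2)·(-6)·(-8)] = 5/96
L_1(3) = (7)·(1)·(-1)/[(2)·(-4)·(-6)] = -7/48
L_2(3) = (7)·(5)·(-1)/[(6)·(4)·(-2)] = 35/48
L_3(3) = (7)·(5)·(1)/[(8)·(6)·(2)] = 35/96
Sum: 218·(5/96) + 32·(-7/48) + (-28)·(35/48) + (-190)·(35/96) = -83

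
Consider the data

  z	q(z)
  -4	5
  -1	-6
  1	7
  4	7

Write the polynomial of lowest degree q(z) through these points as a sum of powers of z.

q(z) = -(5/12)z^3 + (11/30)z^2 + (83/12)z + 2/15

L_0(z) = (z + 1)(z - 1)(z - 4) / [-120] = -(1/120)z^3 + (1/30)z^2 + (1/120)z - 1/30
L_1(z) = (z + 4)(z - 1)(z - 4) / [30] = (1/30)z^3 - (1/30)z^2 - (8/15)z + 8/15
L_2(z) = (z + 4)(z + 1)(z - 4) / [-30] = -(1/30)z^3 - (1/30)z^2 + (8/15)z + 8/15
L_3(z) = (z + 4)(z + 1)(z - 1) / [120] = (1/120)z^3 + (1/30)z^2 - (1/120)z - 1/30
q(z) = 5·L_0 + (-6)·L_1 + 7·L_2 + 7·L_3
  5·L_0(z) = -(1/24)z^3 + (1/6)z^2 + (1/24)z - 1/6
  (-6)·L_1(z) = -(1/5)z^3 + (1/5)z^2 + (16/5)z - 16/5
  7·L_2(z) = -(7/30)z^3 - (7/30)z^2 + (56/15)z + 56/15
  7·L_3(z) = (7/120)z^3 + (7/30)z^2 - (7/120)z - 7/30
Adding term by term: -(5/12)z^3 + (11/30)z^2 + (83/12)z + 2/15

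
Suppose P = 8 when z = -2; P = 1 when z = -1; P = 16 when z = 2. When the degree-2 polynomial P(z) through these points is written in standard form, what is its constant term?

Build the Lagrange basis polynomials:
L_0(z) = (z + 1)(z - 2) / [4] = (1/4)z^2 - (1/4)z - 1/2
L_1(z) = (z + 2)(z - 2) / [-3] = -(1/3)z^2 + 4/3
L_2(z) = (z + 2)(z + 1) / [12] = (1/12)z^2 + (1/4)z + 1/6
P(z) = 8·L_0 + 1·L_1 + 16·L_2
Only the constant term is needed; take it from each L_i and combine:
8·(-1/2) + 1·(4/3) + 16·(1/6) = 0

0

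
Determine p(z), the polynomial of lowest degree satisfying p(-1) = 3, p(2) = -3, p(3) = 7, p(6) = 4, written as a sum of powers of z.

p(z) = -(23/28)z^3 + (44/7)z^2 - (163/28)z - 139/14

L_0(z) = (z - 2)(z - 3)(z - 6) / [-84] = -(1/84)z^3 + (11/84)z^2 - (3/7)z + 3/7
L_1(z) = (z + 1)(z - 3)(z - 6) / [12] = (1/12)z^3 - (2/3)z^2 + (3/4)z + 3/2
L_2(z) = (z + 1)(z - 2)(z - 6) / [-12] = -(1/12)z^3 + (7/12)z^2 - (1/3)z - 1
L_3(z) = (z + 1)(z - 2)(z - 3) / [84] = (1/84)z^3 - (1/21)z^2 + (1/84)z + 1/14
p(z) = 3·L_0 + (-3)·L_1 + 7·L_2 + 4·L_3
  3·L_0(z) = -(1/28)z^3 + (11/28)z^2 - (9/7)z + 9/7
  (-3)·L_1(z) = -(1/4)z^3 + 2z^2 - (9/4)z - 9/2
  7·L_2(z) = -(7/12)z^3 + (49/12)z^2 - (7/3)z - 7
  4·L_3(z) = (1/21)z^3 - (4/21)z^2 + (1/21)z + 2/7
Adding term by term: -(23/28)z^3 + (44/7)z^2 - (163/28)z - 139/14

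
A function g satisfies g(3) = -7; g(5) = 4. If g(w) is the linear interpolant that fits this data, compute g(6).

Evaluate each Lagrange basis at w = 6:
L_0(6) = (1)/[(-2)] = -1/2
L_1(6) = (3)/[(2)] = 3/2
Sum: (-7)·(-1/2) + 4·(3/2) = 19/2

19/2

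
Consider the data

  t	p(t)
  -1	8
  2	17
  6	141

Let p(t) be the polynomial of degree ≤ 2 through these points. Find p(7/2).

L_0(7/2) = (3/2)·(-5/2)/[(-3)·(-7)] = -5/28
L_1(7/2) = (9/2)·(-5/2)/[(3)·(-4)] = 15/16
L_2(7/2) = (9/2)·(3/2)/[(7)·(4)] = 27/112
Sum: 8·(-5/28) + 17·(15/16) + 141·(27/112) = 97/2

97/2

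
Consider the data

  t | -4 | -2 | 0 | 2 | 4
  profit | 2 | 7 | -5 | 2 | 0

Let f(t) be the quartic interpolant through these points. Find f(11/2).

-1931/32

Evaluate each Lagrange basis at t = 11/2:
L_0(11/2) = (15/2)·(11/2)·(7/2)·(3/2)/[(-2)·(-4)·(-6)·(-8)] = 1155/2048
L_1(11/2) = (19/2)·(11/2)·(7/2)·(3/2)/[(2)·(-2)·(-4)·(-6)] = -1463/512
L_2(11/2) = (19/2)·(15/2)·(7/2)·(3/2)/[(4)·(2)·(-2)·(-4)] = 5985/1024
L_3(11/2) = (19/2)·(15/2)·(11/2)·(3/2)/[(6)·(4)·(2)·(-2)] = -3135/512
L_4(11/2) = (19/2)·(15/2)·(11/2)·(7/2)/[(8)·(6)·(4)·(2)] = 7315/2048
Sum: 2·(1155/2048) + 7·(-1463/512) + (-5)·(5985/1024) + 2·(-3135/512) + 0 = -1931/32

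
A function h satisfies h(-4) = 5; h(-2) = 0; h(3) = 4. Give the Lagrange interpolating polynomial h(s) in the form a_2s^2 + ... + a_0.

h(s) = (33/70)s^2 + (23/70)s - 43/35

Build the Lagrange basis polynomials:
L_0(s) = (s + 2)(s - 3) / [14] = (1/14)s^2 - (1/14)s - 3/7
L_1(s) = (s + 4)(s - 3) / [-10] = -(1/10)s^2 - (1/10)s + 6/5
L_2(s) = (s + 4)(s + 2) / [35] = (1/35)s^2 + (6/35)s + 8/35
h(s) = 5·L_0 + 0·L_1 + 4·L_2
  5·L_0(s) = (5/14)s^2 - (5/14)s - 15/7
  0·L_1(s) = 0
  4·L_2(s) = (4/35)s^2 + (24/35)s + 32/35
Adding term by term: (33/70)s^2 + (23/70)s - 43/35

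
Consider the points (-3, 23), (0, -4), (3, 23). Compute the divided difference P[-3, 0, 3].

P[-3,0] = (-4 - 23) / (0 - (-3)) = -9
P[0,3] = (23 - (-4)) / (3 - 0) = 9
P[-3,0,3] = (9 - (-9)) / (3 - (-3)) = 3

3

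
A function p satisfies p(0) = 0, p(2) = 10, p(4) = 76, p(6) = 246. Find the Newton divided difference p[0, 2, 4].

p[0,2] = (10 - 0) / (2 - 0) = 5
p[2,4] = (76 - 10) / (4 - 2) = 33
p[0,2,4] = (33 - 5) / (4 - 0) = 7

7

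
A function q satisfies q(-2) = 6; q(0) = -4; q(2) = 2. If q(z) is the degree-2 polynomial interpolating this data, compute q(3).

11

L_0(3) = (3)·(1)/[(-2)·(-4)] = 3/8
L_1(3) = (5)·(1)/[(2)·(-2)] = -5/4
L_2(3) = (5)·(3)/[(4)·(2)] = 15/8
Sum: 6·(3/8) + (-4)·(-5/4) + 2·(15/8) = 11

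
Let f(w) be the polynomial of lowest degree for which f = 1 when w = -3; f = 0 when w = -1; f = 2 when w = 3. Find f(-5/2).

Using Newton's divided-difference form:
f[-3,-1] = (0 - 1) / (-1 - (-3)) = -1/2
f[-1,3] = (2 - 0) / (3 - (-1)) = 1/2
f[-3,-1,3] = (1/2 - (-1/2)) / (3 - (-3)) = 1/6
f(-5/2) = 1 + (-1/2)·(1/2) + (1/6)·(1/2)·(-3/2) = 5/8

5/8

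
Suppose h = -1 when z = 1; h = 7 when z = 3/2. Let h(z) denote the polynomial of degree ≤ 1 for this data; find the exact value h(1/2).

-9

Evaluate each Lagrange basis at z = 1/2:
L_0(1/2) = (-1)/[(-1/2)] = 2
L_1(1/2) = (-1/2)/[(1/2)] = -1
Sum: (-1)·(2) + 7·(-1) = -9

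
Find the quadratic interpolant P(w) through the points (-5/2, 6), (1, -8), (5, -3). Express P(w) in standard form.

P(w) = (7/10)w^2 - (59/20)w - 23/4

Newton's divided differences:
P[-5/2,1] = (-8 - 6) / (1 - (-5/2)) = -4
P[1,5] = (-3 - (-8)) / (5 - 1) = 5/4
P[-5/2,1,5] = (5/4 - (-4)) / (5 - (-5/2)) = 7/10
P(w) = 6 + (-4)·(w + 5/2) + (7/10)·(w + 5/2)(w - 1)
Expanding: P(w) = (7/10)w^2 - (59/20)w - 23/4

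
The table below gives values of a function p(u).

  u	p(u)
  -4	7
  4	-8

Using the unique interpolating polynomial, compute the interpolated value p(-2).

13/4

Evaluate each Lagrange basis at u = -2:
L_0(-2) = (-6)/[(-8)] = 3/4
L_1(-2) = (2)/[(8)] = 1/4
Sum: 7·(3/4) + (-8)·(1/4) = 13/4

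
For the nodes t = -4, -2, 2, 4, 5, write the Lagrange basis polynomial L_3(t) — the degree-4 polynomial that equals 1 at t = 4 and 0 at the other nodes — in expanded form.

L_3(t) = -(1/96)t^4 + (1/96)t^3 + (1/4)t^2 - (1/24)t - 5/6

L_3(t) = (t + 4)(t + 2)(t - 2)(t - 5) / [(8)·(6)·(2)·(-1)]
       = (t^4 - t^3 - 24t^2 + 4t + 80) / (-96)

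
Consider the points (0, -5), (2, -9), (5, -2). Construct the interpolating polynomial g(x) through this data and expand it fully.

g(x) = (13/15)x^2 - (56/15)x - 5

Newton's divided differences:
g[0,2] = (-9 - (-5)) / (2 - 0) = -2
g[2,5] = (-2 - (-9)) / (5 - 2) = 7/3
g[0,2,5] = (7/3 - (-2)) / (5 - 0) = 13/15
g(x) = -5 + (-2)·x + (13/15)·x(x - 2)
Expanding: g(x) = (13/15)x^2 - (56/15)x - 5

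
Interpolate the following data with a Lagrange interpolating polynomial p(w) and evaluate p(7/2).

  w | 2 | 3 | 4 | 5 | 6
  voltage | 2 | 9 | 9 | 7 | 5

L_0(7/2) = (1/2)·(-1/2)·(-3/2)·(-5/2)/[(-1)·(-2)·(-3)·(-4)] = -5/128
L_1(7/2) = (3/2)·(-1/2)·(-3/2)·(-5/2)/[(1)·(-1)·(-2)·(-3)] = 15/32
L_2(7/2) = (3/2)·(1/2)·(-3/2)·(-5/2)/[(2)·(1)·(-1)·(-2)] = 45/64
L_3(7/2) = (3/2)·(1/2)·(-1/2)·(-5/2)/[(3)·(2)·(1)·(-1)] = -5/32
L_4(7/2) = (3/2)·(1/2)·(-1/2)·(-3/2)/[(4)·(3)·(2)·(1)] = 3/128
Sum: 2·(-5/128) + 9·(15/32) + 9·(45/64) + 7·(-5/32) + 5·(3/128) = 1215/128

1215/128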